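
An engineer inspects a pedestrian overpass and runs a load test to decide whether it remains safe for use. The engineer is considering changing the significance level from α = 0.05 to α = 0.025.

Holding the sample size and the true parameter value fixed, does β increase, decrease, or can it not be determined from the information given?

It increases.

Lowering α raises the bar for rejection; under Ha, the test now fails to reject on outcomes it previously would have rejected.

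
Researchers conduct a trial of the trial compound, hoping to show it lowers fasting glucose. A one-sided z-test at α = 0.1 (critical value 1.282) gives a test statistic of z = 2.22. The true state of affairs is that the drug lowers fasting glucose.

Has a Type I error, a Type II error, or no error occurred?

The conventional null hypothesis is that the drug has no effect on fasting glucose.
Since z = 2.22 > z* = 1.282, H₀ is rejected.
H₀ is false (actually the drug lowers fasting glucose).
The decision matches the true state — no error.

No error — this is a correct decision.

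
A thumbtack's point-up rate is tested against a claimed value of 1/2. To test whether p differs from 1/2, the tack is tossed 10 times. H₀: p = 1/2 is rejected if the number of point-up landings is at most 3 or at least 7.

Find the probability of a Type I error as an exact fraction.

11/32

Under H₀, Y ~ Binomial(10, 1/2); α is the probability of landing in either tail, P(Y ≤ 3) + P(Y ≥ 7).
The two tails are symmetric, so α = 2·(1 + 10 + 45 + 120)/2^10 = 352/1024 = 11/32.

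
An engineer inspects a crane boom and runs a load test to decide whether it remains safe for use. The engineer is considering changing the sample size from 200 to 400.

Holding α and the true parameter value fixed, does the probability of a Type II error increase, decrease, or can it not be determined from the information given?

It decreases.

Increasing n separates the H₀ and Ha sampling distributions, so under Ha fewer outcomes land in the acceptance region.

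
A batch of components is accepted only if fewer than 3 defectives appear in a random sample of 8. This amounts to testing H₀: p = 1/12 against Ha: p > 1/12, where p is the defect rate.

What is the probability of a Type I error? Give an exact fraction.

Under H₀, X ~ Binomial(8, 1/12); the Type I error rate is P(X ≥ 3).
Computing the lower-tail complement: 1 − 139953319/143327232 = 3373913/143327232.

3373913/143327232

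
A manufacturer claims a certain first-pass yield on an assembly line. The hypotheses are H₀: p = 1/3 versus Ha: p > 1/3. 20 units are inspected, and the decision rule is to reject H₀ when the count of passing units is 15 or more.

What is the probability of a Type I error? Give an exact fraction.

Under H₀, K ~ Binomial(20, 1/3), and α = P(K ≥ 15).
Adding the binomial terms for j = 15 through 20 with p = 1/3 yields 64841/387420489.

64841/387420489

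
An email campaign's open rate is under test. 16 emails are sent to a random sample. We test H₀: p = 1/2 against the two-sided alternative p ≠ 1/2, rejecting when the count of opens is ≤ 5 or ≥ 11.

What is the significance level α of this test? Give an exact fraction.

The significance level is the null-hypothesis probability of the rejection region {≤5} ∪ {≥11}.
The two tails are symmetric, so α = 2·(1 + 16 + 120 + 560 + 1820 + 4368)/2^16 = 13770/65536 = 6885/32768.

6885/32768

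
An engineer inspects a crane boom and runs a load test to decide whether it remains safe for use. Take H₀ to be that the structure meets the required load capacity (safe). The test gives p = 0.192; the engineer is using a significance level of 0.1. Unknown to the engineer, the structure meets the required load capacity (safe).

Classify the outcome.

Since p = 0.192 ≥ α = 0.1, H₀ is not rejected.
H₀ is true (actually the structure meets the required load capacity (safe)).
The decision matches the true state — no error.

No error (correct decision).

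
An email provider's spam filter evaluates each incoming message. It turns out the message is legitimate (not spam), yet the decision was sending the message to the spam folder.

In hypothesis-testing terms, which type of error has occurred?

Type I error

The null hypothesis here is that the message is legitimate (not spam).
'Sending the message to the spam folder' corresponds to rejecting H₀.
H₀ was rejected but H₀ is true — a Type I error (false positive).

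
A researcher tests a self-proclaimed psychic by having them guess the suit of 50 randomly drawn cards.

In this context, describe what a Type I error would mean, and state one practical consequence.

With the conventional null hypothesis that the subject is guessing at random (p = 1/4):
A Type I error is rejecting H₀ when H₀ is true.
Here that means concluding the subject has some ability beyond chance when actually the subject is guessing at random (p = 1/4).

A Type I error would mean concluding that the subject performs better than chance when in fact the subject is guessing at random (p = 1/4). Consequence: a lucky guesser is credited with psychic ability.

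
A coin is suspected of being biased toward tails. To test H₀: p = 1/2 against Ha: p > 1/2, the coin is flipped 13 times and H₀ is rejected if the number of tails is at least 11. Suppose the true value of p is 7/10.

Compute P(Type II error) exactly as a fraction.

7788298257/9765625000

Under the alternative p = 7/10, X ~ Binomial(13, 7/10); β is the probability the test does not reject, P(X < 11).
Equivalently, β = 1 − P(X ≥ 11) = 7788298257/9765625000.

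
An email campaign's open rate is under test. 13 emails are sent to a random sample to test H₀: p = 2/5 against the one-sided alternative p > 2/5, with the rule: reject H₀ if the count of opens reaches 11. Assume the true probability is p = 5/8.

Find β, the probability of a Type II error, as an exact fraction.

252368141319/274877906944

β = P(fail to reject H₀ | Ha true) = P(K ≤ 10 | p = 5/8), K ~ Binomial(13, 5/8).
Summing C(13,j)·(5/8)^j·(3/8)^{13-j} for j = 0..10 gives 252368141319/274877906944.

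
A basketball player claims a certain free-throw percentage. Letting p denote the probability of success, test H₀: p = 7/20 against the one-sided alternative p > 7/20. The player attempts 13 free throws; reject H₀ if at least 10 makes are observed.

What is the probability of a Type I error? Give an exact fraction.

Under H₀, Y ~ Binomial(13, 7/20), and α = P(Y ≥ 10).
Summing C(13,j)(7/20)^j(13/20)^{13−j} for j = 10,…,13 gives 5149806264519/2048000000000000.

5149806264519/2048000000000000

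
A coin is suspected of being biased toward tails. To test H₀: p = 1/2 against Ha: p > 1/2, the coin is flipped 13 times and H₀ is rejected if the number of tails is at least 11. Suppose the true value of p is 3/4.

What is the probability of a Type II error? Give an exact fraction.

A Type II error is failing to reject when Ha holds: with p = 3/4, β = P(S ≤ 10).
Equivalently, β = 1 − P(S ≥ 11) = 22394171/33554432.

22394171/33554432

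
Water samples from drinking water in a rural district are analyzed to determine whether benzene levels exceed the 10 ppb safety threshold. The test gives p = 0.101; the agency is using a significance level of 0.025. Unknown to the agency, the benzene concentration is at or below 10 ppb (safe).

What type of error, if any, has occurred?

The conventional null hypothesis is that the benzene concentration is at or below 10 ppb (safe).
Since p = 0.101 ≥ α = 0.025, H₀ is not rejected.
H₀ is true (actually the benzene concentration is at or below 10 ppb (safe)).
The decision matches the true state — no error.

No error (correct decision).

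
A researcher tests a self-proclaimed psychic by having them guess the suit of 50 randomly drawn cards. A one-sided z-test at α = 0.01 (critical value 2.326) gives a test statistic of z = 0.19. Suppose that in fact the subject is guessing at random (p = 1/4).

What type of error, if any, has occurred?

The conventional null hypothesis is that the subject is guessing at random (p = 1/4).
Since z = 0.19 ≤ z* = 2.326, H₀ is not rejected.
H₀ is true (actually the subject is guessing at random (p = 1/4)).
The decision matches the true state — no error.

No error — this is a correct decision.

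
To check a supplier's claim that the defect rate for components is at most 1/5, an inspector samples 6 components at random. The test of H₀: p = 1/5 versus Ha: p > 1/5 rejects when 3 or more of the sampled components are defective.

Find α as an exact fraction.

309/3125

The significance level is the probability, assuming p = 1/5, of seeing 3 or more defectives in 6 draws.
Via the complement, α = 1 − Σ_{j=0}^{2} C(6,j)(1/5)^j(4/5)^{6-j} = 309/3125.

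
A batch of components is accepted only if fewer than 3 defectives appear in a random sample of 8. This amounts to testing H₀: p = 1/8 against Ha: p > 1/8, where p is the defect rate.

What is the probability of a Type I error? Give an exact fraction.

1129899/16777216

α = P(reject H₀ | H₀ true) = P(S ≥ 3 | p = 1/8), S ~ Binomial(8, 1/8).
Via the complement, α = 1 − Σ_{j=0}^{2} C(8,j)(1/8)^j(7/8)^{8-j} = 1129899/16777216.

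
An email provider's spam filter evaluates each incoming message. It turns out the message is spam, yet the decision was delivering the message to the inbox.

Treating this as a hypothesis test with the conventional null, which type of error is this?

Type II error

The null hypothesis here is that the message is legitimate (not spam).
'Delivering the message to the inbox' corresponds to failing to reject H₀.
H₀ was not rejected but H₀ is false — a Type II error (false negative).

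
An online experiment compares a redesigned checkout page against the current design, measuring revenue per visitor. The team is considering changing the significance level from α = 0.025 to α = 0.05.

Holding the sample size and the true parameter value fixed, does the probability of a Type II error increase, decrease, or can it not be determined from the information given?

A larger α widens the rejection region, so when the alternative is true more outcomes lead to rejection — failing to reject becomes less likely.

It decreases.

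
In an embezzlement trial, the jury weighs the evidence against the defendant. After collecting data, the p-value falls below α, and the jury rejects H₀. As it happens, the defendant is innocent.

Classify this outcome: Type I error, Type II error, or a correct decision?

Type I error

The conventional null hypothesis here is that the defendant is innocent.
H₀ was rejected, but H₀ is actually true.
Rejecting a true null hypothesis is a Type I error (false positive).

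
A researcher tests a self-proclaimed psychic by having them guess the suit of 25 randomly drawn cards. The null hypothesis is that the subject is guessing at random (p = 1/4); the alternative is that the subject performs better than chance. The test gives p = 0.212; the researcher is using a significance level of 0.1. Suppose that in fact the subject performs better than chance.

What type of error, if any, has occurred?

Type II error

Since p = 0.212 ≥ α = 0.1, H₀ is not rejected.
H₀ is false (actually the subject performs better than chance).
Failing to reject a false H₀ is a Type II error.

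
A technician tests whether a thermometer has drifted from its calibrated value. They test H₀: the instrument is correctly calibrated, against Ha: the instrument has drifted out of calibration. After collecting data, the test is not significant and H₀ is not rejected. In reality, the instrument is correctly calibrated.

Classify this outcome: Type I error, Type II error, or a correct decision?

The test retained a true H₀ — the decision matches the true state.

No error (correct decision).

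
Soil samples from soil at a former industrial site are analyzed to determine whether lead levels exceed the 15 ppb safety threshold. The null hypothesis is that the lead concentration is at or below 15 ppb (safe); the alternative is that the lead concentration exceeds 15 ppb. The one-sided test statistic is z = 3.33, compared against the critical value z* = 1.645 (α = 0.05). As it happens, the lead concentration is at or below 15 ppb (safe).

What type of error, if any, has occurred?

Type I error

Since z = 3.33 > z* = 1.645, H₀ is rejected.
H₀ is true (actually the lead concentration is at or below 15 ppb (safe)).
Rejecting a true H₀ is a Type I error.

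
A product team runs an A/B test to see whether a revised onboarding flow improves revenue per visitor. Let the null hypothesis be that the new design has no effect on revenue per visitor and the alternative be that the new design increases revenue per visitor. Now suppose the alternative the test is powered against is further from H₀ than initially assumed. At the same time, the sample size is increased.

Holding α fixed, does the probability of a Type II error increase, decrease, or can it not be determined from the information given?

It decreases.

The further the true parameter sits from the null value, the more of the Ha sampling distribution falls in the rejection region. A larger sample reduces the standard error, pulling the sampling distribution under Ha further from the non-rejection region. Both changes push β in the same direction.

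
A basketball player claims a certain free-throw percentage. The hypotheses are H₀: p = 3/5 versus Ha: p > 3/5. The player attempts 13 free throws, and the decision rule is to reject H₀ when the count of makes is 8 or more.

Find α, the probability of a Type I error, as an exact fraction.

701167509/1220703125

The Type I error probability is α = P(X ≥ 8) computed under H₀, where X ~ Binomial(13, 3/5).
Adding the binomial terms for j = 8 through 13 with p = 3/5 yields 701167509/1220703125.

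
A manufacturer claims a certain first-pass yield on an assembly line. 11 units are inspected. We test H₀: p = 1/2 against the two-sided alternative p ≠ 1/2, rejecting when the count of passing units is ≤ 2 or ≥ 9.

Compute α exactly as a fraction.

67/1024

Under H₀, X ~ Binomial(11, 1/2); α is the probability of landing in either tail, P(X ≤ 2) + P(X ≥ 9).
By symmetry, α = 2·P(X ≤ 2) = 2·(1 + 11 + 55)/2048 = 134/2048 = 67/1024.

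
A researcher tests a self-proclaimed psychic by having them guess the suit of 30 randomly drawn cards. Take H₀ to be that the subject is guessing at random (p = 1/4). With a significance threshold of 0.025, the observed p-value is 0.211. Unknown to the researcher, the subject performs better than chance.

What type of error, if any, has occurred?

Since p = 0.211 ≥ α = 0.025, H₀ is not rejected.
H₀ is false (actually the subject performs better than chance).
Failing to reject a false H₀ is a Type II error.

Type II error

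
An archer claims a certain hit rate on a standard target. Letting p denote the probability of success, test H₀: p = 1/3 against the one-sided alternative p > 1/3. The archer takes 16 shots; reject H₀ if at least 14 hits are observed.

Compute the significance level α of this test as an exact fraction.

19/1594323

Under H₀, X ~ Binomial(16, 1/3), and α = P(X ≥ 14).
Adding the binomial terms for j = 14 through 16 with p = 1/3 yields 19/1594323.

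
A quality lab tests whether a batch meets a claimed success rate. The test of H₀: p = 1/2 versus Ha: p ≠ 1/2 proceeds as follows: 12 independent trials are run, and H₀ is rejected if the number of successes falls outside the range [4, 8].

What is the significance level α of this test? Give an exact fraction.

299/2048

α = P(Y ≤ 3 or Y ≥ 9 | p = 1/2), Y ~ Binomial(12, 1/2).
Each tail has probability (1 + 12 + 66 + 220)/4096; doubling gives α = 598/4096 = 299/2048.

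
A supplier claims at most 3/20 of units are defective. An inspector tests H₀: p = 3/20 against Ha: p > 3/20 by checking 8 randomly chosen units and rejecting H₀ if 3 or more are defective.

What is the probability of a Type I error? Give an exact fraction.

α = P(reject H₀ | H₀ true) = P(S ≥ 3 | p = 3/20), S ~ Binomial(8, 3/20).
Via the complement, α = 1 − Σ_{j=0}^{2} C(8,j)(3/20)^j(17/20)^{8-j} = 2693447019/25600000000.

2693447019/25600000000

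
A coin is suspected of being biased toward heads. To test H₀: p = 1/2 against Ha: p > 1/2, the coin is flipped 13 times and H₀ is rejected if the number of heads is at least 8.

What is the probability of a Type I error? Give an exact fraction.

α = P(reject H₀ | H₀ true) = P(X ≥ 8 | p = 1/2), with X ~ Binomial(13, 1/2).
Summing the upper tail: (1287 + 715 + 286 + 78 + 13 + 1) / 2^13 = 2380/8192 = 595/2048.

595/2048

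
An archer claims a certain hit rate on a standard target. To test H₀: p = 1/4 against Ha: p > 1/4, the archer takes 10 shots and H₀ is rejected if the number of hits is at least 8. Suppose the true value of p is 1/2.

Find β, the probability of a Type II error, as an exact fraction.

121/128

β = P(fail to reject H₀ | Ha true) = P(Y ≤ 7 | p = 1/2), Y ~ Binomial(10, 1/2).
Summing C(10,j)·(1/2)^j·(1/2)^{10-j} for j = 0..7 gives 121/128.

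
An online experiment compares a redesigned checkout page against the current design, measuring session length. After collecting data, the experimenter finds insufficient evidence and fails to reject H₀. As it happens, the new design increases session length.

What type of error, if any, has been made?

Type II error

The conventional null hypothesis here is that the new design has no effect on session length.
H₀ was not rejected, but H₀ is actually false.
Failing to reject a false null hypothesis is a Type II error (false negative).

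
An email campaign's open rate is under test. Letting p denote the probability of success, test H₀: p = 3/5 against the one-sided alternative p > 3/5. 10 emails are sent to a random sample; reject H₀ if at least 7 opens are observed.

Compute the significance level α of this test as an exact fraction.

3733209/9765625

Under H₀, Y ~ Binomial(10, 3/5), and α = P(Y ≥ 7).
Summing C(10,j)(3/5)^j(2/5)^{10−j} for j = 7,…,10 gives 3733209/9765625.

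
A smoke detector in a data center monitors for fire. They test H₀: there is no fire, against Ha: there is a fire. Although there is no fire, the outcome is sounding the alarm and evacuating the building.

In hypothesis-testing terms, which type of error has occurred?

'Sounding the alarm and evacuating the building' corresponds to rejecting H₀.
H₀ was rejected but H₀ is true — a Type I error (false positive).

Type I error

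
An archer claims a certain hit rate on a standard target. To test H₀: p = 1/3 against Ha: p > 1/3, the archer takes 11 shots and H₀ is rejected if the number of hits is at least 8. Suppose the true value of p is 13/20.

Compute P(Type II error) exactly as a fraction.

β = P(fail to reject H₀ | Ha true) = P(K ≤ 7 | p = 13/20), K ~ Binomial(11, 13/20).
Equivalently, β = 1 − P(K ≥ 8) = 2941183244209/5120000000000.

2941183244209/5120000000000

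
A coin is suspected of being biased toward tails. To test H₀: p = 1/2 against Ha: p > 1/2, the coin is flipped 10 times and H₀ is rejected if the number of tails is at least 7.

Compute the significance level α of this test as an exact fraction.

11/64

The Type I error probability is α = P(S ≥ 7) computed under H₀, where S ~ Binomial(10, 1/2).
That's C(10,7) + C(10,8) + C(10,9) + C(10,10) over 2^10, i.e. (120 + 45 + 10 + 1)/1024 = 176/1024 = 11/64.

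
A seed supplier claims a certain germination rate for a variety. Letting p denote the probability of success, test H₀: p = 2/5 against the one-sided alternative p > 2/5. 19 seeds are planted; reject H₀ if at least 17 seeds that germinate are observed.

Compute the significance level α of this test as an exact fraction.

The Type I error probability is α = P(K ≥ 17) computed under H₀, where K ~ Binomial(19, 2/5).
Adding the binomial terms for j = 17 through 19 with p = 2/5 yields 217186304/19073486328125.

217186304/19073486328125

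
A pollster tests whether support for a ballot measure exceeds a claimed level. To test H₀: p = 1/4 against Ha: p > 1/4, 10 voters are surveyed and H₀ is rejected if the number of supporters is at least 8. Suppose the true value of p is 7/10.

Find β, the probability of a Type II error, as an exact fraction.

771521517/1250000000

β = P(fail to reject H₀ | Ha true) = P(X ≤ 7 | p = 7/10), X ~ Binomial(10, 7/10).
Summing C(10,j)·(7/10)^j·(3/10)^{10-j} for j = 0..7 gives 771521517/1250000000.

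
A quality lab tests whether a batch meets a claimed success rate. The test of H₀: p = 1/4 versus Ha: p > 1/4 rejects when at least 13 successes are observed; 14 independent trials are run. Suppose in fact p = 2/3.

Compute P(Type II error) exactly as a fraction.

Under the alternative p = 2/3, Y ~ Binomial(14, 2/3); β is the probability the test does not reject, P(Y < 13).
Summing C(14,j)·(2/3)^j·(1/3)^{14-j} for j = 0..12 gives 4651897/4782969.

4651897/4782969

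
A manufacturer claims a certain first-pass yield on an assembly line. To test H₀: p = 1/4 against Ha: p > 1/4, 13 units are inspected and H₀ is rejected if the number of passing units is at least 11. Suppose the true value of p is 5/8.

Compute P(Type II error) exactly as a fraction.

Under the alternative p = 5/8, K ~ Binomial(13, 5/8); β is the probability the test does not reject, P(K < 11).
Summing C(13,j)·(5/8)^j·(3/8)^{13-j} for j = 0..10 gives 252368141319/274877906944.

252368141319/274877906944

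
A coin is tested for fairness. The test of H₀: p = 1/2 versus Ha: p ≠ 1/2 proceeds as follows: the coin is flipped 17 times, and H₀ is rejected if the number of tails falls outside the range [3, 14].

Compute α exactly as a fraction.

77/32768

The significance level is the null-hypothesis probability of the rejection region {≤2} ∪ {≥15}.
The two tails are symmetric, so α = 2·(1 + 17 + 136)/2^17 = 308/131072 = 77/32768.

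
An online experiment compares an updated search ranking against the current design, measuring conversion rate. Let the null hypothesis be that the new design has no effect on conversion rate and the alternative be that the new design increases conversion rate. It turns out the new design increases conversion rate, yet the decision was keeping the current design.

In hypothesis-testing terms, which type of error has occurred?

Type II error

'Keeping the current design' corresponds to failing to reject H₀.
H₀ was not rejected but H₀ is false — a Type II error (false negative).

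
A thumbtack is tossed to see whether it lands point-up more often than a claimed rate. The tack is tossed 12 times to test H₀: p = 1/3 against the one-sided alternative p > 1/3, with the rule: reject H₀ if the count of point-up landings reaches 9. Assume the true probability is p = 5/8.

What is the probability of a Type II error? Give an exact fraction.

A Type II error is failing to reject when Ha holds: with p = 5/8, β = P(X ≤ 8).
Equivalently, β = 1 − P(X ≥ 9) = 49315179861/68719476736.

49315179861/68719476736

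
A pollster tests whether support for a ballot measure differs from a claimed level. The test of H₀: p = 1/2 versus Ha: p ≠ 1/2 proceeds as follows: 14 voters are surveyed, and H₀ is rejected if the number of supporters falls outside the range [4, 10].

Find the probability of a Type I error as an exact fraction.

Under H₀, S ~ Binomial(14, 1/2); α is the probability of landing in either tail, P(S ≤ 3) + P(S ≥ 11).
Each tail has probability (1 + 14 + 91 + 364)/16384; doubling gives α = 940/16384 = 235/4096.

235/4096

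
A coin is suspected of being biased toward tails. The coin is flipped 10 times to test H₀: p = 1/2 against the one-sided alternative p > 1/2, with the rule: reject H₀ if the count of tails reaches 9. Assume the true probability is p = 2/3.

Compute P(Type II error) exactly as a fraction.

17635/19683

A Type II error is failing to reject when Ha holds: with p = 2/3, β = P(K ≤ 8).
Adding the binomial probabilities P(K=0)+…+P(K=8) at p = 2/3 gives 17635/19683.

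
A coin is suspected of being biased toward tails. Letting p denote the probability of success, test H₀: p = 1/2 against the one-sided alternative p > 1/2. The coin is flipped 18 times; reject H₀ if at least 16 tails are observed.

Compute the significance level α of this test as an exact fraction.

Under H₀, Y ~ Binomial(18, 1/2), and α = P(Y ≥ 16).
That's C(18,16) + C(18,17) + C(18,18) over 2^18, i.e. (153 + 18 + 1)/262144 = 172/262144 = 43/65536.

43/65536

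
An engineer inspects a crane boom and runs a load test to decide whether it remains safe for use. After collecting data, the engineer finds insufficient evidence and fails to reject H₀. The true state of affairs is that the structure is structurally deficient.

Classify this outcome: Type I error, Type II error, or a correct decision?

Type II error

The conventional null hypothesis here is that the structure meets the required load capacity (safe).
H₀ was not rejected, but H₀ is actually false.
Failing to reject a false null hypothesis is a Type II error (false negative).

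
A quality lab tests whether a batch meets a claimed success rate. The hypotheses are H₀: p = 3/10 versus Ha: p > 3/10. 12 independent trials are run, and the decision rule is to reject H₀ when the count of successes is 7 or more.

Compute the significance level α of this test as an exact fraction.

19300421529/500000000000

Under H₀, K ~ Binomial(12, 3/10), and α = P(K ≥ 7).
Summing C(12,j)(3/10)^j(7/10)^{12−j} for j = 7,…,12 gives 19300421529/500000000000.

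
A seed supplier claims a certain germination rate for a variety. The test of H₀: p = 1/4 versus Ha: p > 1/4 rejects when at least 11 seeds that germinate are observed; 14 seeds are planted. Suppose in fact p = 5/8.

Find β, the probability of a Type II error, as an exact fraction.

1830419739927/2199023255552

Under the alternative p = 5/8, S ~ Binomial(14, 5/8); β is the probability the test does not reject, P(S < 11).
Adding the binomial probabilities P(S=0)+…+P(S=10) at p = 5/8 gives 1830419739927/2199023255552.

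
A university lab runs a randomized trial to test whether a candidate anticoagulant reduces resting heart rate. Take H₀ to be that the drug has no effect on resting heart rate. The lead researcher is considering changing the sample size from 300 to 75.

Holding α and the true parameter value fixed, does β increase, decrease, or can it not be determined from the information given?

With less data the test statistic is noisier; under Ha, more outcomes land inside the acceptance region.

It increases.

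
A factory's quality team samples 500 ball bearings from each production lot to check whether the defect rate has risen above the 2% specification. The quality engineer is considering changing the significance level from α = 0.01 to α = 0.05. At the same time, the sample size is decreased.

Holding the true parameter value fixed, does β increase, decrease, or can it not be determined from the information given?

The first change alone would make β decrease; the second alone would make β increase. Which effect dominates depends on the magnitudes, which are not given.

Cannot be determined from the information given.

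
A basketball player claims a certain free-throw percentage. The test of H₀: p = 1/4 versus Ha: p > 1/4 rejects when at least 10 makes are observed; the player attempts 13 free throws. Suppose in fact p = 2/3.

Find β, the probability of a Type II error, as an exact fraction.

β = P(fail to reject H₀ | Ha true) = P(Y ≤ 9 | p = 2/3), Y ~ Binomial(13, 2/3).
Equivalently, β = 1 − P(Y ≥ 10) = 1080275/1594323.

1080275/1594323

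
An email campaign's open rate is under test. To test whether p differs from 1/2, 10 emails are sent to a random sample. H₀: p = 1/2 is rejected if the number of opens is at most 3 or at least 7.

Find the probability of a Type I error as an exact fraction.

11/32

α = P(Y ≤ 3 or Y ≥ 7 | p = 1/2), Y ~ Binomial(10, 1/2).
Each tail has probability (1 + 10 + 45 + 120)/1024; doubling gives α = 352/1024 = 11/32.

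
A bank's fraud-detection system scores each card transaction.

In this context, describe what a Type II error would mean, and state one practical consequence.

A Type II error would mean concluding that the transaction is legitimate (or at least failing to establish that the transaction is fraudulent) when in fact the transaction is fraudulent. Consequence: a fraudulent charge goes through and the bank absorbs the loss.

With the conventional null hypothesis that the transaction is legitimate:
A Type II error is failing to reject H₀ when H₀ is false.
Here that means approving the transaction when actually the transaction is fraudulent.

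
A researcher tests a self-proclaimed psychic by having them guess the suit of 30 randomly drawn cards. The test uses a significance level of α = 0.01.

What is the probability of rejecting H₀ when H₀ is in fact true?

0.01

The significance level α is, by definition, the probability of a Type I error — P(reject H₀ | H₀ true).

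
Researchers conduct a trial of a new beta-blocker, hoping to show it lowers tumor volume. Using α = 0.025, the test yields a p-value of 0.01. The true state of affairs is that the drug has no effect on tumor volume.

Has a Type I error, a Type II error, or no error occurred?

The conventional null hypothesis is that the drug has no effect on tumor volume.
Since p = 0.01 < α = 0.025, H₀ is rejected.
H₀ is true (actually the drug has no effect on tumor volume).
Rejecting a true H₀ is a Type I error.

Type I error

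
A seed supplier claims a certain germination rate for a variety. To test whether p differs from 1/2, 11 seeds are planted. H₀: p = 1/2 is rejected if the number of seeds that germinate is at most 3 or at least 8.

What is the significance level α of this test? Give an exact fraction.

α = P(Y ≤ 3 or Y ≥ 8 | p = 1/2), Y ~ Binomial(11, 1/2).
By symmetry, α = 2·P(Y ≤ 3) = 2·(1 + 11 + 55 + 165)/2048 = 464/2048 = 29/128.

29/128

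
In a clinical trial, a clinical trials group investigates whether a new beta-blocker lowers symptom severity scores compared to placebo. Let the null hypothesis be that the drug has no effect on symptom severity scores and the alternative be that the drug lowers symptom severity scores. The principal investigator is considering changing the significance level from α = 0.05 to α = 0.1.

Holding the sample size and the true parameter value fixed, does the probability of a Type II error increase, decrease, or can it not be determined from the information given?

It decreases.

A larger α widens the rejection region, so when the alternative is true more outcomes lead to rejection — failing to reject becomes less likely.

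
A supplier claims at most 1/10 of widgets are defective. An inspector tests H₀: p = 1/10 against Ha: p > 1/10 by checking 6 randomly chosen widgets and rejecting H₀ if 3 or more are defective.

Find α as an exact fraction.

The significance level is the probability, assuming p = 1/10, of seeing 3 or more defectives in 6 draws.
α = 1 − P(S ≤ 2) = 1 − 19683/20000 = 317/20000.

317/20000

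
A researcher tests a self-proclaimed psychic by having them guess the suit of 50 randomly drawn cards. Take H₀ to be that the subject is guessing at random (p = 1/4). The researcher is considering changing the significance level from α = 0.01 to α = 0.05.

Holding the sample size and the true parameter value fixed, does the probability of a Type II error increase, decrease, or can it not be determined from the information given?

It decreases.

A larger α widens the rejection region, so when the alternative is true more outcomes lead to rejection — failing to reject becomes less likely.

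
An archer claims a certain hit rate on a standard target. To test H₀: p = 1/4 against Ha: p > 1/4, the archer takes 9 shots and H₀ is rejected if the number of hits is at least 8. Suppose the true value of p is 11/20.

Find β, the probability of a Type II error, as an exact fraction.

A Type II error is failing to reject when Ha holds: with p = 11/20, β = P(Y ≤ 7).
Equivalently, β = 1 − P(Y ≥ 8) = 123069745737/128000000000.

123069745737/128000000000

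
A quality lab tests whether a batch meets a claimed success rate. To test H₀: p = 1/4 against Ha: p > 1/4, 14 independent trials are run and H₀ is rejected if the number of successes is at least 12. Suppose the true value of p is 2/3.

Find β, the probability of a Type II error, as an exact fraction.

β = P(fail to reject H₀ | Ha true) = P(Y ≤ 11 | p = 2/3), Y ~ Binomial(14, 2/3).
Summing C(14,j)·(2/3)^j·(1/3)^{14-j} for j = 0..11 gives 1426387/1594323.

1426387/1594323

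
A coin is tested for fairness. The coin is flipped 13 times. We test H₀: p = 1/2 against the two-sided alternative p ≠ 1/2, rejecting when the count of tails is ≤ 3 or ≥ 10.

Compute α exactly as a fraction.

Under H₀, K ~ Binomial(13, 1/2); α is the probability of landing in either tail, P(K ≤ 3) + P(K ≥ 10).
Each tail has probability (1 + 13 + 78 + 286)/8192; doubling gives α = 756/8192 = 189/2048.

189/2048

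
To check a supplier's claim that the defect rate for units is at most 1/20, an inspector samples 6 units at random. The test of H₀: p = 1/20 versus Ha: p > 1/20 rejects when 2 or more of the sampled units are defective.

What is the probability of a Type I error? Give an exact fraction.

83901/2560000

α = P(reject H₀ | H₀ true) = P(S ≥ 2 | p = 1/20), S ~ Binomial(6, 1/20).
Computing the lower-tail complement: 1 − 2476099/2560000 = 83901/2560000.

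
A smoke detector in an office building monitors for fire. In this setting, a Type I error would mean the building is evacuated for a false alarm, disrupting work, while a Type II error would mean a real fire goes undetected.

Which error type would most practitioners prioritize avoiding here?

Type II error

The Type II consequence (a real fire goes undetected) is more severe than the Type I consequence (the building is evacuated for a false alarm, disrupting work).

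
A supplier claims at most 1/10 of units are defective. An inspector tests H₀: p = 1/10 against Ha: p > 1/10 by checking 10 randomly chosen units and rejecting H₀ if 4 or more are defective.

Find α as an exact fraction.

α = P(reject H₀ | H₀ true) = P(X ≥ 4 | p = 1/10), X ~ Binomial(10, 1/10).
Via the complement, α = 1 − Σ_{j=0}^{3} C(10,j)(1/10)^j(9/10)^{10-j} = 7996999/625000000.

7996999/625000000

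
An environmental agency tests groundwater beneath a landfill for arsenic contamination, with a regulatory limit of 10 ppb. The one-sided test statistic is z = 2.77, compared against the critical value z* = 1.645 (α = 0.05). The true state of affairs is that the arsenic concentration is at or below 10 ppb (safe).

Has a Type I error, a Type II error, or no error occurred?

The conventional null hypothesis is that the arsenic concentration is at or below 10 ppb (safe).
Since z = 2.77 > z* = 1.645, H₀ is rejected.
H₀ is true (actually the arsenic concentration is at or below 10 ppb (safe)).
Rejecting a true H₀ is a Type I error.

Type I error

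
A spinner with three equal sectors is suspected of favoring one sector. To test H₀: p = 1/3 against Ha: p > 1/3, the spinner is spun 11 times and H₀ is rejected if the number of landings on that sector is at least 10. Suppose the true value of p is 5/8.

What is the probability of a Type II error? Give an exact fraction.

A Type II error is failing to reject when Ha holds: with p = 5/8, β = P(K ≤ 9).
Adding the binomial probabilities P(K=0)+…+P(K=9) at p = 5/8 gives 4109420421/4294967296.

4109420421/4294967296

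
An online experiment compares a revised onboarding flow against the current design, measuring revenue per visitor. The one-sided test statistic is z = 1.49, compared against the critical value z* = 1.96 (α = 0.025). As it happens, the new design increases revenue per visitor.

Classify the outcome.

Type II error

The conventional null hypothesis is that the new design has no effect on revenue per visitor.
Since z = 1.49 ≤ z* = 1.96, H₀ is not rejected.
H₀ is false (actually the new design increases revenue per visitor).
Failing to reject a false H₀ is a Type II error.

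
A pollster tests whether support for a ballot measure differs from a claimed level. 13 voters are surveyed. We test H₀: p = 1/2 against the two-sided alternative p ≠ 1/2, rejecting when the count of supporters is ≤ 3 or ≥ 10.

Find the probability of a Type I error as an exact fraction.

α = P(K ≤ 3 or K ≥ 10 | p = 1/2), K ~ Binomial(13, 1/2).
Each tail has probability (1 + 13 + 78 + 286)/8192; doubling gives α = 756/8192 = 189/2048.

189/2048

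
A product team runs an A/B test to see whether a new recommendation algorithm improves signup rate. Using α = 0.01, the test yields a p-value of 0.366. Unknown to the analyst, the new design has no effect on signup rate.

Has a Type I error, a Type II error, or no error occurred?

The conventional null hypothesis is that the new design has no effect on signup rate.
Since p = 0.366 ≥ α = 0.01, H₀ is not rejected.
H₀ is true (actually the new design has no effect on signup rate).
The decision matches the true state — no error.

No error — this is a correct decision.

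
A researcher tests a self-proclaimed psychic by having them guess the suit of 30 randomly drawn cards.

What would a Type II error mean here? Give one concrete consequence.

With the conventional null hypothesis that the subject is guessing at random (p = 1/4):
A Type II error is failing to reject H₀ when H₀ is false.
Here that means concluding there is no evidence of ability when actually the subject performs better than chance.

A Type II error would mean concluding that the subject is guessing at random (p = 1/4) (or at least failing to establish that the subject performs better than chance) when in fact the subject performs better than chance. Consequence: genuine ability (if it existed) would go unrecognized.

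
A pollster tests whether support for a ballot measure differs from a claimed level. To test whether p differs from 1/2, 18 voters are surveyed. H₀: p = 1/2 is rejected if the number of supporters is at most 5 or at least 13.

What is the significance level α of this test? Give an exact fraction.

1577/16384

The significance level is the null-hypothesis probability of the rejection region {≤5} ∪ {≥13}.
The two tails are symmetric, so α = 2·(1 + 18 + 153 + 816 + 3060 + 8568)/2^18 = 25232/262144 = 1577/16384.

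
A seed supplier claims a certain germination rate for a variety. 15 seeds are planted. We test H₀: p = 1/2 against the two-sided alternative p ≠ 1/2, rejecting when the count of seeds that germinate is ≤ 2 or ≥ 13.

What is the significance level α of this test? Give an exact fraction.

121/16384

α = P(S ≤ 2 or S ≥ 13 | p = 1/2), S ~ Binomial(15, 1/2).
By symmetry, α = 2·P(S ≤ 2) = 2·(1 + 15 + 105)/32768 = 242/32768 = 121/16384.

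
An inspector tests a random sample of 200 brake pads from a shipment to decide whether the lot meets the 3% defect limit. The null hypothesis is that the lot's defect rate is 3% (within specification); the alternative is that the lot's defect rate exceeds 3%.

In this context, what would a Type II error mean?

A Type II error is failing to reject H₀ when H₀ is false.
Here that means accepting the lot and shipping it when actually the lot's defect rate exceeds 3%.

A Type II error would mean concluding that the lot's defect rate is 3% (within specification) (or at least failing to establish that the lot's defect rate exceeds 3%) when in fact the lot's defect rate exceeds 3%.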